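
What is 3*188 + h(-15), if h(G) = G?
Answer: 549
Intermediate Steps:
3*188 + h(-15) = 3*188 - 15 = 564 - 15 = 549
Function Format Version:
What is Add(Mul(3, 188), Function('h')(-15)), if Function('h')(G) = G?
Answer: 549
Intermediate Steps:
Add(Mul(3, 188), Function('h')(-15)) = Add(Mul(3, 188), -15) = Add(564, -15) = 549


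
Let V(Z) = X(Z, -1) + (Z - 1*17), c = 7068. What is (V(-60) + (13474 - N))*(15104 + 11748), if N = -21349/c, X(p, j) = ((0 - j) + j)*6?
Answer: 635797258985/1767 ≈ 3.5982e+8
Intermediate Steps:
X(p, j) = 0 (X(p, j) = (-j + j)*6 = 0*6 = 0)
N = -21349/7068 ≈ -3.0205
V(Z) = -17 + Z (V(Z) = 0 + (Z - 1*17) = 0 + (Z - 17) = 0 + (-17 + Z) = -17 + Z)
(V(-60) + (13474 - N))*(15104 + 11748) = ((-17 - 60) + (13474 - 1*(-21349/7068)))*(15104 + 11748) = (-77 + (13474 + 21349/7068))*26852 = (-77 + 95255581/7068)*26852 = (94711345/7068)*26852 = 635797258985/1767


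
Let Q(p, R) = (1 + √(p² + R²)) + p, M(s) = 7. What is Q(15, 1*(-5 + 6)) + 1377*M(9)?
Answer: 9655 + √226 ≈ 9670.0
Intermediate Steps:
Q(p, R) = 1 + p + √(R² + p²) (Q(p, R) = (1 + √(R² + p²)) + p = 1 + p + √(R² + p²))
Q(15, 1*(-5 + 6)) + 1377*M(9) = (1 + 15 + √((1*(-5 + 6))² + 15²)) + 1377*7 = (1 + 15 + √((1*1)² + 225)) + 9639 = (1 + 15 + √(1² + 225)) + 9639 = (1 + 15 + √(1 + 225)) + 9639 = (1 + 15 + √226) + 9639 = (16 + √226) + 9639 = 9655 + √226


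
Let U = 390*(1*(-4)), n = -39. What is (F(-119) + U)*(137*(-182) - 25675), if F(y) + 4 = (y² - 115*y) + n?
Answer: -1328131987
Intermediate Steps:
U = -1560 (U = 390*(-4) = -1560)
F(y) = -43 + y² - 115*y (F(y) = -4 + ((y² - 115*y) - 39) = -4 + (-39 + y² - 115*y) = -43 + y² - 115*y)
(F(-119) + U)*(137*(-182) - 25675) = ((-43 + (-119)² - 115*(-119)) - 1560)*(137*(-182) - 25675) = ((-43 + 14161 + 13685) - 1560)*(-24934 - 25675) = (27803 - 1560)*(-50609) = 26243*(-50609) = -1328131987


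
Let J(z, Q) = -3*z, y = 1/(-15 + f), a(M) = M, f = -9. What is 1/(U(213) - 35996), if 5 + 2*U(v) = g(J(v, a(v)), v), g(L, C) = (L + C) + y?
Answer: -48/1738153 ≈ -2.7616e-5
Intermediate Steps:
y = -1/24 (y = 1/(-15 - 9) = 1/(-24) = -1/24 ≈ -0.041667)
g(L, C) = -1/24 + C + L (g(L, C) = (L + C) - 1/24 = (C + L) - 1/24 = -1/24 + C + L)
U(v) = -121/48 - v (U(v) = -5/2 + (-1/24 + v - 3*v)/2 = -5/2 + (-1/24 - 2*v)/2 = -5/2 + (-1/48 - v) = -121/48 - v)
1/(U(213) - 35996) = 1/((-121/48 - 1*213) - 35996) = 1/((-121/48 - 213) - 35996) = 1/(-10345/48 - 35996) = 1/(-1738153/48) = -48/1738153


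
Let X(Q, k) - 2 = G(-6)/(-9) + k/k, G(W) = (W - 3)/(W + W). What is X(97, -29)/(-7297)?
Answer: -35/87564 ≈ -0.00039971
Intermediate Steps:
G(W) = (-3 + W)/(2*W) (G(W) = (-3 + W)/((2*W)) = (-3 + W)*(1/(2*W)) = (-3 + W)/(2*W))
X(Q, k) = 35/12 (X(Q, k) = 2 + (((½)*(-3 - 6)/(-6))/(-9) + k/k) = 2 + (((½)*(-⅙)*(-9))*(-⅑) + 1) = 2 + ((¾)*(-⅑) + 1) = 2 + (-1/12 + 1) = 2 + 11/12 = 35/12)
X(97, -29)/(-7297) = (35/12)/(-7297) = (35/12)*(-1/7297) = -35/87564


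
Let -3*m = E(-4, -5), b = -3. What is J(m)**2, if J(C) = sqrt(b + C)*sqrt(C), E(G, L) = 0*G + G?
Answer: -20/9 ≈ -2.2222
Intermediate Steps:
E(G, L) = G (E(G, L) = 0 + G = G)
m = 4/3 (m = -1/3*(-4) = 4/3 ≈ 1.3333)
J(C) = sqrt(C)*sqrt(-3 + C) (J(C) = sqrt(-3 + C)*sqrt(C) = sqrt(C)*sqrt(-3 + C))
J(m)**2 = (sqrt(4/3)*sqrt(-3 + 4/3))**2 = ((2*sqrt(3)/3)*sqrt(-5/3))**2 = ((2*sqrt(3)/3)*(I*sqrt(15)/3))**2 = (2*I*sqrt(5)/3)**2 = -20/9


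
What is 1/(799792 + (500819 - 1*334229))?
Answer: 1/966382 ≈ 1.0348e-6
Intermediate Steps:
1/(799792 + (500819 - 1*334229)) = 1/(799792 + (500819 - 334229)) = 1/(799792 + 166590) = 1/966382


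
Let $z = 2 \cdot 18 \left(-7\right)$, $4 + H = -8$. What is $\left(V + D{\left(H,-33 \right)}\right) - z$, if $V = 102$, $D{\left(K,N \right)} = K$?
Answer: $342$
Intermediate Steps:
$H = -12$ ($H = -4 - 8 = -12$)
$z = -252$ ($z = 36 \left(-7\right) = -252$)
$\left(V + D{\left(H,-33 \right)}\right) - z = \left(102 - 12\right) - -252 = 90 + 252 = 342$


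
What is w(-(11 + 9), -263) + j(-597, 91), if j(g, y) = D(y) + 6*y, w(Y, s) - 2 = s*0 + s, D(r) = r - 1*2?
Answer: 374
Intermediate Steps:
D(r) = -2 + r (D(r) = r - 2 = -2 + r)
w(Y, s) = 2 + s (w(Y, s) = 2 + (s*0 + s) = 2 + (0 + s) = 2 + s)
j(g, y) = -2 + 7*y (j(g, y) = (-2 + y) + 6*y = -2 + 7*y)
w(-(11 + 9), -263) + j(-597, 91) = (2 - 263) + (-2 + 7*91) = -261 + (-2 + 637) = -261 + 635 = 374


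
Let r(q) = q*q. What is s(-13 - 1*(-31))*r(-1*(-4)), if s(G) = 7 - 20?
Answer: -208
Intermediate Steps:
s(G) = -13
r(q) = q²
s(-13 - 1*(-31))*r(-1*(-4)) = -13*(-1*(-4))² = -13*4² = -13*16 = -208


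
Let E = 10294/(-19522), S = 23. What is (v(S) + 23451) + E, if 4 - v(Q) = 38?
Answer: 228568190/9761 ≈ 23416.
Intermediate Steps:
v(Q) = -34 (v(Q) = 4 - 1*38 = 4 - 38 = -34)
E = -5147/9761 (E = 10294*(-1/19522) = -5147/9761 ≈ -0.52730)
(v(S) + 23451) + E = (-34 + 23451) - 5147/9761 = 23417 - 5147/9761 = 228568190/9761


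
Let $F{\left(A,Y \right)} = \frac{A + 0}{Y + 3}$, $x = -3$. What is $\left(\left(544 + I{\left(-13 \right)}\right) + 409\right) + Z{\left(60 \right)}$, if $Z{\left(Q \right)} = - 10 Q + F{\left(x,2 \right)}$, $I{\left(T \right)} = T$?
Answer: $\frac{1697}{5} \approx 339.4$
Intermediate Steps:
$F{\left(A,Y \right)} = \frac{A}{3 + Y}$
$Z{\left(Q \right)} = - \frac{3}{5} - 10 Q$ ($Z{\left(Q \right)} = - 10 Q - \frac{3}{3 + 2} = - 10 Q - \frac{3}{5} = - \frac{3}{5} - 10 Q$)
$\left(\left(544 + I{\left(-13 \right)}\right) + 409\right) + Z{\left(60 \right)} = \left(\left(544 - 13\right) + 409\right) - \frac{3003}{5} = \left(531 + 409\right) - \frac{3003}{5} = 940 - \frac{3003}{5} = \frac{1697}{5}$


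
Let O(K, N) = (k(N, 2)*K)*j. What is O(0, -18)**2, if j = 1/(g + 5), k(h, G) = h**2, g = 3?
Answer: 0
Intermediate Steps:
j = 1/8 (j = 1/(3 + 5) = 1/8 ≈ 0.12500)
O(K, N) = K*N**2/8 (O(K, N) = (N**2*K)*(1/8) = (K*N**2)*(1/8) = K*N**2/8)
O(0, -18)**2 = ((1/8)*0*(-18)**2)**2 = ((1/8)*0*324)**2 = 0**2 = 0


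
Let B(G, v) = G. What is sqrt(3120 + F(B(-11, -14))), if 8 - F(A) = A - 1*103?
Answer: sqrt(3242) ≈ 56.939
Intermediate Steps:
F(A) = 111 - A (F(A) = 8 - (A - 1*103) = 8 - (A - 103) = 8 - (-103 + A) = 8 + (103 - A) = 111 - A)
sqrt(3120 + F(B(-11, -14))) = sqrt(3120 + (111 - 1*(-11))) = sqrt(3120 + (111 + 11)) = sqrt(3120 + 122) = sqrt(3242)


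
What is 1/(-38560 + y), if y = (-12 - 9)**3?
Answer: -1/47821 ≈ -2.0911e-5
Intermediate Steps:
y = -9261 (y = (-21)**3 = -9261)
1/(-38560 + y) = 1/(-38560 - 9261) = 1/(-47821) = -1/47821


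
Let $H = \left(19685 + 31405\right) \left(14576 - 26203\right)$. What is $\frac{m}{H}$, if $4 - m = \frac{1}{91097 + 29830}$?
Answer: $- \frac{69101}{10261924474230} \approx -6.7337 \cdot 10^{-9}$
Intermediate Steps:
$m = \frac{483707}{120927}$ ($m = 4 - \frac{1}{91097 + 29830} = 4 - \frac{1}{120927} = \frac{483707}{120927} \approx 4.0$)
$H = -594023430$ ($H = 51090 \left(-11627\right) = -594023430$)
$\frac{m}{H} = \frac{483707}{120927 \left(-594023430\right)} = \frac{483707}{120927} \left(- \frac{1}{594023430}\right) = - \frac{69101}{10261924474230}$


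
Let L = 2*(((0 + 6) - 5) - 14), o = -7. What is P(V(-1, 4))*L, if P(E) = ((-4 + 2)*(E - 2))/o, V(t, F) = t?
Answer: 156/7 ≈ 22.286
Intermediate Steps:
P(E) = -4/7 + 2*E/7 (P(E) = ((-4 + 2)*(E - 2))/(-7) = -2*(-2 + E)*(-⅐) = (4 - 2*E)*(-⅐) = -4/7 + 2*E/7)
L = -26 (L = 2*((6 - 5) - 14) = 2*(1 - 14) = 2*(-13) = -26)
P(V(-1, 4))*L = (-4/7 + (2/7)*(-1))*(-26) = (-4/7 - 2/7)*(-26) = -6/7*(-26) = 156/7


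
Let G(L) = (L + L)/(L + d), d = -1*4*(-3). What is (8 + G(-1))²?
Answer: 7396/121 ≈ 61.124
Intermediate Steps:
d = 12 (d = -4*(-3) = 12)
G(L) = 2*L/(12 + L) (G(L) = (L + L)/(L + 12) = (2*L)/(12 + L) = 2*L/(12 + L))
(8 + G(-1))² = (8 + 2*(-1)/(12 - 1))² = (8 + 2*(-1)/11)² = (8 + 2*(-1)*(1/11))² = (8 - 2/11)² = (86/11)² = 7396/121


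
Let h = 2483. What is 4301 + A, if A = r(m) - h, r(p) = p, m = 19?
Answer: 1837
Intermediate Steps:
A = -2464 (A = 19 - 1*2483 = 19 - 2483 = -2464)
4301 + A = 4301 - 2464 = 1837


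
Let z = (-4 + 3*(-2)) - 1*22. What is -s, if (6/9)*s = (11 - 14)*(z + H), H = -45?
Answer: -693/2 ≈ -346.50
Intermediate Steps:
z = -32 (z = (-4 - 6) - 22 = -10 - 22 = -32)
s = 693/2 (s = 3*((11 - 14)*(-32 - 45))/2 = 3*(-3*(-77))/2 = (3/2)*231 = 693/2 ≈ 346.50)
-s = -1*693/2 = -693/2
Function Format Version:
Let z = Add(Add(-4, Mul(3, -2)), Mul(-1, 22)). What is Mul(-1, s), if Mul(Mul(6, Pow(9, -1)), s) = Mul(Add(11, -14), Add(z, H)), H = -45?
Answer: Rational(-693, 2) ≈ -346.50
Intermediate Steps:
z = -32 (z = Add(Add(-4, -6), -22) = Add(-10, -22) = -32)
s = Rational(693, 2) (s = Mul(Rational(3, 2), Mul(Add(11, -14), Add(-32, -45))) = Mul(Rational(3, 2), Mul(-3, -77)) = Mul(Rational(3, 2), 231) = Rational(693, 2) ≈ 346.50)
Mul(-1, s) = Mul(-1, Rational(693, 2)) = Rational(-693, 2)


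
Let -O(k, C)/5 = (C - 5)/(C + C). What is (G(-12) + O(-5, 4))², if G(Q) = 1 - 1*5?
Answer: 729/64 ≈ 11.391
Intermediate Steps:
O(k, C) = -5*(-5 + C)/(2*C) (O(k, C) = -5*(C - 5)/(C + C) = -5*(-5 + C)/(2*C))
G(Q) = -4 (G(Q) = 1 - 5 = -4)
(G(-12) + O(-5, 4))² = (-4 + (5/2)*(5 - 1*4)/4)² = (-4 + (5/2)*(¼)*(5 - 4))² = (-4 + (5/2)*(¼)*1)² = (-4 + 5/8)² = (-27/8)² = 729/64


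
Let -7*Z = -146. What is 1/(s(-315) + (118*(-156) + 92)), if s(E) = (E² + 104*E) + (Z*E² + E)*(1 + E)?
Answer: -1/649691641 ≈ -1.5392e-9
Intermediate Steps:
Z = 146/7 (Z = -⅐*(-146) = 146/7 ≈ 20.857)
s(E) = E² + 104*E + (1 + E)*(E + 146*E²/7) (s(E) = (E² + 104*E) + (146*E²/7 + E)*(1 + E) = (E² + 104*E) + (E + 146*E²/7)*(1 + E) = (E² + 104*E) + (1 + E)*(E + 146*E²/7) = E² + 104*E + (1 + E)*(E + 146*E²/7))
1/(s(-315) + (118*(-156) + 92)) = 1/((⅐)*(-315)*(735 + 146*(-315)² + 160*(-315)) + (118*(-156) + 92)) = 1/((⅐)*(-315)*(735 + 146*99225 - 50400) + (-18408 + 92)) = 1/((⅐)*(-315)*(735 + 14486850 - 50400) - 18316) = 1/((⅐)*(-315)*14437185 - 18316) = 1/(-649673325 - 18316) = 1/(-649691641) = -1/649691641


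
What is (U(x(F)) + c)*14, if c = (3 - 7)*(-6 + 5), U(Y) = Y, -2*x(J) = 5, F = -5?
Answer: 21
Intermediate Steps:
x(J) = -5/2 (x(J) = -½*5 = -5/2)
c = 4 (c = -4*(-1) = 4)
(U(x(F)) + c)*14 = (-5/2 + 4)*14 = (3/2)*14 = 21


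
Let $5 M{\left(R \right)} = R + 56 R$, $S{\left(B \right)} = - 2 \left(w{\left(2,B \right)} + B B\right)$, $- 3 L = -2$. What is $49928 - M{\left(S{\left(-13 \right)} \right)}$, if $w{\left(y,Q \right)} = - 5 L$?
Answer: $\frac{268526}{5} \approx 53705.0$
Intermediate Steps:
$L = \frac{2}{3}$ ($L = \left(- \frac{1}{3}\right) \left(-2\right) = \frac{2}{3} \approx 0.66667$)
$w{\left(y,Q \right)} = - \frac{10}{3}$ ($w{\left(y,Q \right)} = \left(-5\right) \frac{2}{3} = - \frac{10}{3}$)
$S{\left(B \right)} = \frac{20}{3} - 2 B^{2}$ ($S{\left(B \right)} = - 2 \left(- \frac{10}{3} + B B\right) = - 2 \left(- \frac{10}{3} + B^{2}\right) = \frac{20}{3} - 2 B^{2}$)
$M{\left(R \right)} = \frac{57 R}{5}$ ($M{\left(R \right)} = \frac{R + 56 R}{5} = \frac{57 R}{5}$)
$49928 - M{\left(S{\left(-13 \right)} \right)} = 49928 - \frac{57 \left(\frac{20}{3} - 2 \left(-13\right)^{2}\right)}{5} = 49928 - \frac{57 \left(\frac{20}{3} - 338\right)}{5} = 49928 - \frac{57}{5} \left(- \frac{994}{3}\right) = 49928 - - \frac{18886}{5} = 49928 + \frac{18886}{5} = \frac{268526}{5}$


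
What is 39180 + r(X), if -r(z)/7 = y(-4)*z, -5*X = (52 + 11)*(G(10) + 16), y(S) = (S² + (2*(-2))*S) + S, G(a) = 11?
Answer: 529296/5 ≈ 1.0586e+5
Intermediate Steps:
y(S) = S² - 3*S (y(S) = (S² - 4*S) + S = S² - 3*S)
X = -1701/5 (X = -(52 + 11)*(11 + 16)/5 = -63*27/5 = -⅕*1701 = -1701/5 ≈ -340.20)
r(z) = -196*z (r(z) = -7*(-4*(-3 - 4))*z = -7*(-4*(-7))*z = -196*z)
39180 + r(X) = 39180 - 196*(-1701/5) = 39180 + 333396/5 = 529296/5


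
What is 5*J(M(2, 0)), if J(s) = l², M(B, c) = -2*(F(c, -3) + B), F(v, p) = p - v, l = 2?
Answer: 20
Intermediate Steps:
M(B, c) = 6 - 2*B + 2*c (M(B, c) = -2*((-3 - c) + B) = -2*(-3 + B - c) = 6 - 2*B + 2*c)
J(s) = 4 (J(s) = 2² = 4)
5*J(M(2, 0)) = 5*4 = 20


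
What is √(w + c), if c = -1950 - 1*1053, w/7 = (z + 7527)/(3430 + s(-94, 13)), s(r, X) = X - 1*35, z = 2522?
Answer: I*√2164906653/852 ≈ 54.611*I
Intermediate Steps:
s(r, X) = -35 + X (s(r, X) = X - 35 = -35 + X)
w = 70343/3408 (w = 7*((2522 + 7527)/(3430 + (-35 + 13))) = 7*(10049/(3430 - 22)) = 7*(10049/3408) = 70343/3408 ≈ 20.641)
c = -3003 (c = -1950 - 1053 = -3003)
√(w + c) = √(70343/3408 - 3003) = √(-10163881/3408) = I*√2164906653/852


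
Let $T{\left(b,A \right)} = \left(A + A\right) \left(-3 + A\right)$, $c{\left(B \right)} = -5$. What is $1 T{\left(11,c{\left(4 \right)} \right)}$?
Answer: $80$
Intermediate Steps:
$T{\left(b,A \right)} = 2 A \left(-3 + A\right)$
$1 T{\left(11,c{\left(4 \right)} \right)} = 1 \cdot 2 \left(-5\right) \left(-3 - 5\right) = 1 \cdot 2 \left(-5\right) \left(-8\right) = 1 \cdot 80 = 80$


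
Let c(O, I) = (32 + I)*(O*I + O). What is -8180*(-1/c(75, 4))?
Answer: 409/675 ≈ 0.60593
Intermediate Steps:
c(O, I) = (32 + I)*(O + I*O) (c(O, I) = (32 + I)*(I*O + O) = (32 + I)*(O + I*O))
-8180*(-1/c(75, 4)) = -8180*(-1/(75*(32 + 4² + 33*4))) = -8180*(-1/(75*(32 + 16 + 132))) = -8180/((-75*180)) = -8180/((-1*13500)) = -8180/(-13500) = -8180*(-1/13500) = 409/675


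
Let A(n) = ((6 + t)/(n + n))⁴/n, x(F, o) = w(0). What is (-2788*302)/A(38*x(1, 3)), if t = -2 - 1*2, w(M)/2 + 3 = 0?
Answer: 518768917897863168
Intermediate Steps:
w(M) = -6 (w(M) = -6 + 2*0 = -6 + 0 = -6)
t = -4 (t = -2 - 2 = -4)
x(F, o) = -6
A(n) = n⁻⁵ (A(n) = ((6 - 4)/(n + n))⁴/n = (2/((2*n)))⁴/n = (2*(1/(2*n)))⁴/n = (1/n)⁴/n = 1/(n⁴*n) = n⁻⁵)
(-2788*302)/A(38*x(1, 3)) = (-2788*302)/((38*(-6))⁻⁵) = -841976/((-228)⁻⁵) = -841976/(-1/616132666368) = -841976*(-616132666368) = 518768917897863168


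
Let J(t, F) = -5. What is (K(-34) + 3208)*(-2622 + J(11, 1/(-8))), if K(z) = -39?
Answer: -8324963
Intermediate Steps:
(K(-34) + 3208)*(-2622 + J(11, 1/(-8))) = (-39 + 3208)*(-2622 - 5) = 3169*(-2627) = -8324963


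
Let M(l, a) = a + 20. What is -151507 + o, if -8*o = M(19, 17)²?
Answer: -1213425/8 ≈ -1.5168e+5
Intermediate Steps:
M(l, a) = 20 + a
o = -1369/8 (o = -(20 + 17)²/8 = -⅛*37² = -⅛*1369 = -1369/8 ≈ -171.13)
-151507 + o = -151507 - 1369/8 = -1213425/8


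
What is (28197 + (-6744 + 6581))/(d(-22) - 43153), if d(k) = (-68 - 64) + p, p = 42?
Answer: -28034/43243 ≈ -0.64829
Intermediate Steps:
d(k) = -90 (d(k) = (-68 - 64) + 42 = -132 + 42 = -90)
(28197 + (-6744 + 6581))/(d(-22) - 43153) = (28197 + (-6744 + 6581))/(-90 - 43153) = (28197 - 163)/(-43243) = 28034*(-1/43243) = -28034/43243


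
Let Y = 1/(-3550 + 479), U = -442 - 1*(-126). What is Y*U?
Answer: 316/3071 ≈ 0.10290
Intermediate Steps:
U = -316 (U = -442 + 126 = -316)
Y = -1/3071 (Y = 1/(-3071) = -1/3071 ≈ -0.00032563)
Y*U = -1/3071*(-316) = 316/3071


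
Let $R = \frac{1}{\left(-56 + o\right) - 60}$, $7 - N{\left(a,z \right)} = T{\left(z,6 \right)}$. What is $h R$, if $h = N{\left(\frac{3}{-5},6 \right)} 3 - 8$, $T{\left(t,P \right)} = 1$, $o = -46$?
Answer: $- \frac{5}{81} \approx -0.061728$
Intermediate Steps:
$N{\left(a,z \right)} = 6$ ($N{\left(a,z \right)} = 7 - 1 = 6$)
$h = 10$ ($h = 6 \cdot 3 - 8 = 18 - 8 = 10$)
$R = - \frac{1}{162}$ ($R = \frac{1}{\left(-56 - 46\right) - 60} = \frac{1}{-102 - 60} = \frac{1}{-162} = - \frac{1}{162} \approx -0.0061728$)
$h R = 10 \left(- \frac{1}{162}\right) = - \frac{5}{81}$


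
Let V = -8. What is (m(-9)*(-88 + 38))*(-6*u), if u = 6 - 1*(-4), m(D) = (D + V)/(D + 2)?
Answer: 51000/7 ≈ 7285.7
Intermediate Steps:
m(D) = (-8 + D)/(2 + D) (m(D) = (D - 8)/(D + 2) = (-8 + D)/(2 + D))
u = 10 (u = 6 + 4 = 10)
(m(-9)*(-88 + 38))*(-6*u) = (((-8 - 9)/(2 - 9))*(-88 + 38))*(-6*10) = ((-17/(-7))*(-50))*(-60) = (-1/7*(-17)*(-50))*(-60) = ((17/7)*(-50))*(-60) = -850/7*(-60) = 51000/7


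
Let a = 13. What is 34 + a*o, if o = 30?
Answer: 424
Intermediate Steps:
34 + a*o = 34 + 13*30 = 34 + 390 = 424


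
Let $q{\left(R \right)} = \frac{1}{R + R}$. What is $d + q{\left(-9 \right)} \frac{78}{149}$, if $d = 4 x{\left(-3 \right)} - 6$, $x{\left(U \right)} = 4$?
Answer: $\frac{4457}{447} \approx 9.9709$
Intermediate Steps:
$q{\left(R \right)} = \frac{1}{2 R}$
$d = 10$ ($d = 4 \cdot 4 - 6 = 16 - 6 = 10$)
$d + q{\left(-9 \right)} \frac{78}{149} = 10 + \frac{1}{2 \left(-9\right)} \frac{78}{149} = 10 + \frac{1}{2} \left(- \frac{1}{9}\right) 78 \cdot \frac{1}{149} = 10 - \frac{13}{447} = \frac{4457}{447}$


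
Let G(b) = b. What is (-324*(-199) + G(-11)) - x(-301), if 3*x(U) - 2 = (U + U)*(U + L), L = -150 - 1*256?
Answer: -77407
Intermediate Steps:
L = -406 (L = -150 - 256 = -406)
x(U) = ⅔ + 2*U*(-406 + U)/3 (x(U) = ⅔ + ((U + U)*(U - 406))/3 = ⅔ + ((2*U)*(-406 + U))/3 = ⅔ + (2*U*(-406 + U))/3 = ⅔ + 2*U*(-406 + U)/3)
(-324*(-199) + G(-11)) - x(-301) = (-324*(-199) - 11) - (⅔ - 812/3*(-301) + (⅔)*(-301)²) = (64476 - 11) - (⅔ + 244412/3 + (⅔)*90601) = 64465 - (⅔ + 244412/3 + 181202/3) = 64465 - 1*141872 = 64465 - 141872 = -77407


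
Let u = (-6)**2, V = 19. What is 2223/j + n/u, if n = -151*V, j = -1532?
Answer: -559417/6894 ≈ -81.146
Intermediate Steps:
u = 36
n = -2869 (n = -151*19 = -2869)
2223/j + n/u = 2223/(-1532) - 2869/36 = 2223*(-1/1532) - 2869*1/36 = -2223/1532 - 2869/36 = -559417/6894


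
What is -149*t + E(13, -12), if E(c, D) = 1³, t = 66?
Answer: -9833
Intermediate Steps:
E(c, D) = 1
-149*t + E(13, -12) = -149*66 + 1 = -9834 + 1 = -9833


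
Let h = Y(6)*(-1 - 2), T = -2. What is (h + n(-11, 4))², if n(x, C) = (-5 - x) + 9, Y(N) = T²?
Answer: 9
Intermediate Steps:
Y(N) = 4 (Y(N) = (-2)² = 4)
h = -12 (h = 4*(-1 - 2) = 4*(-3) = -12)
n(x, C) = 4 - x
(h + n(-11, 4))² = (-12 + (4 - 1*(-11)))² = (-12 + (4 + 11))² = (-12 + 15)² = 3² = 9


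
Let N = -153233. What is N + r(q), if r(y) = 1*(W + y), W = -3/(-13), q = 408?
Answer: -1986722/13 ≈ -1.5282e+5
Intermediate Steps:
W = 3/13 (W = -3*(-1/13) = 3/13 ≈ 0.23077)
r(y) = 3/13 + y (r(y) = 1*(3/13 + y) = 3/13 + y)
N + r(q) = -153233 + (3/13 + 408) = -153233 + 5307/13 = -1986722/13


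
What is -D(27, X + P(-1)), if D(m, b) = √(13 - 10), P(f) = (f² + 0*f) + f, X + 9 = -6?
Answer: -√3 ≈ -1.7320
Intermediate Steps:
X = -15 (X = -9 - 6 = -15)
P(f) = f + f² (P(f) = (f² + 0) + f = f² + f = f + f²)
D(m, b) = √3
-D(27, X + P(-1)) = -√3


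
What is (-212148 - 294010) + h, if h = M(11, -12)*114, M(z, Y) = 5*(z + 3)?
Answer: -498178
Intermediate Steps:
M(z, Y) = 15 + 5*z (M(z, Y) = 5*(3 + z) = 15 + 5*z)
h = 7980 (h = (15 + 5*11)*114 = (15 + 55)*114 = 70*114 = 7980)
(-212148 - 294010) + h = (-212148 - 294010) + 7980 = -506158 + 7980 = -498178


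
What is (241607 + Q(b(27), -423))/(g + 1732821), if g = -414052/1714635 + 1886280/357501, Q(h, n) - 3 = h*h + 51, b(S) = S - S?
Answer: 49378086827723745/354064720431833861 ≈ 0.13946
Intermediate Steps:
b(S) = 0
Q(h, n) = 54 + h² (Q(h, n) = 3 + (h*h + 51) = 3 + (h² + 51) = 3 + (51 + h²) = 54 + h²)
g = 1028752567916/204327909045 (g = -414052*1/1714635 + 1886280*(1/357501) = -414052/1714635 + 628760/119167 = 1028752567916/204327909045 ≈ 5.0348)
(241607 + Q(b(27), -423))/(g + 1732821) = (241607 + (54 + 0²))/(1028752567916/204327909045 + 1732821) = (241607 + (54 + 0))/(354064720431833861/204327909045) = (241607 + 54)*(204327909045/354064720431833861) = 241661*(204327909045/354064720431833861) = 49378086827723745/354064720431833861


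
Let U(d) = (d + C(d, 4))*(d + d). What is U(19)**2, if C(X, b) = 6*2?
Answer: 1387684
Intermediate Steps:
C(X, b) = 12
U(d) = 2*d*(12 + d) (U(d) = (d + 12)*(d + d) = (12 + d)*(2*d) = 2*d*(12 + d))
U(19)**2 = (2*19*(12 + 19))**2 = (2*19*31)**2 = 1178**2 = 1387684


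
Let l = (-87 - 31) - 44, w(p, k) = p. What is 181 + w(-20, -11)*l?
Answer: 3421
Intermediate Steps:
l = -162 (l = -118 - 44 = -162)
181 + w(-20, -11)*l = 181 - 20*(-162) = 181 + 3240 = 3421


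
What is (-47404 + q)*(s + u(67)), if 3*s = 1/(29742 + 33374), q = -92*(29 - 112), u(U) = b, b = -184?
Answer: 115459862734/15779 ≈ 7.3173e+6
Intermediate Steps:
u(U) = -184
q = 7636 (q = -92*(-83) = 7636)
s = 1/189348 (s = 1/(3*(29742 + 33374)) = (⅓)/63116 = (⅓)*(1/63116) = 1/189348 ≈ 5.2813e-6)
(-47404 + q)*(s + u(67)) = (-47404 + 7636)*(1/189348 - 184) = -39768*(-34840031/189348) = 115459862734/15779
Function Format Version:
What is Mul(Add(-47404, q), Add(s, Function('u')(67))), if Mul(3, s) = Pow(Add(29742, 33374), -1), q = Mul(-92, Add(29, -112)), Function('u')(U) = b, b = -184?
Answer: Rational(115459862734, 15779) ≈ 7.3173e+6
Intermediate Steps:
Function('u')(U) = -184
q = 7636 (q = Mul(-92, -83) = 7636)
s = Rational(1, 189348) (s = Mul(Rational(1, 3), Pow(Add(29742, 33374), -1)) = Mul(Rational(1, 3), Pow(63116, -1)) = Mul(Rational(1, 3), Rational(1, 63116)) = Rational(1, 189348) ≈ 5.2813e-6)
Mul(Add(-47404, q), Add(s, Function('u')(67))) = Mul(Add(-47404, 7636), Add(Rational(1, 189348), -184)) = Mul(-39768, Rational(-34840031, 189348)) = Rational(115459862734, 15779)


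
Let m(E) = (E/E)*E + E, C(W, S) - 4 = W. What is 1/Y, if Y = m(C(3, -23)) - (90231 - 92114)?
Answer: 1/1897 ≈ 0.00052715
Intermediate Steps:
C(W, S) = 4 + W
m(E) = 2*E (m(E) = 1*E + E = E + E = 2*E)
Y = 1897 (Y = 2*(4 + 3) - (90231 - 92114) = 2*7 - 1*(-1883) = 14 + 1883 = 1897)
1/Y = 1/1897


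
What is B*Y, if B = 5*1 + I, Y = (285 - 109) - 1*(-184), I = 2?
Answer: 2520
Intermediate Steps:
Y = 360 (Y = 176 + 184 = 360)
B = 7 (B = 5*1 + 2 = 5 + 2 = 7)
B*Y = 7*360 = 2520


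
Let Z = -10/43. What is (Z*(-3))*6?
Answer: 180/43 ≈ 4.1860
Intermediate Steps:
Z = -10/43 (Z = -10*1/43 = -10/43 ≈ -0.23256)
(Z*(-3))*6 = -10/43*(-3)*6 = (30/43)*6 = 180/43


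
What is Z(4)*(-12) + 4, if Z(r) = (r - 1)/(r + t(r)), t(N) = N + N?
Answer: 1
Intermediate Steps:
t(N) = 2*N
Z(r) = (-1 + r)/(3*r) (Z(r) = (r - 1)/(r + 2*r) = (-1 + r)/((3*r)) = (-1 + r)*(1/(3*r)) = (-1 + r)/(3*r))
Z(4)*(-12) + 4 = ((1/3)*(-1 + 4)/4)*(-12) + 4 = ((1/3)*(1/4)*3)*(-12) + 4 = (1/4)*(-12) + 4 = -3 + 4 = 1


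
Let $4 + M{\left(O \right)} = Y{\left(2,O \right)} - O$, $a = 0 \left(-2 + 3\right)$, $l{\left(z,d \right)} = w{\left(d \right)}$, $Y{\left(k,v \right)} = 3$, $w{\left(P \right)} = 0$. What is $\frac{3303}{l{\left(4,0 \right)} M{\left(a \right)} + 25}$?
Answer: $\frac{3303}{25} \approx 132.12$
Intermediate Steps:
$l{\left(z,d \right)} = 0$
$a = 0$ ($a = 0 \cdot 1 = 0$)
$M{\left(O \right)} = -1 - O$ ($M{\left(O \right)} = -4 - \left(-3 + O\right) = -1 - O$)
$\frac{3303}{l{\left(4,0 \right)} M{\left(a \right)} + 25} = \frac{3303}{0 \left(-1 - 0\right) + 25} = \frac{3303}{0 \left(-1 + 0\right) + 25} = \frac{3303}{0 \left(-1\right) + 25} = \frac{3303}{0 + 25} = \frac{3303}{25}$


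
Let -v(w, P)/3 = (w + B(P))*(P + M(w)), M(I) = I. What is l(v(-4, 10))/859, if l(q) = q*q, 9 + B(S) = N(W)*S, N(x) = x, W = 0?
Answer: 54756/859 ≈ 63.744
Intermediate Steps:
B(S) = -9 (B(S) = -9 + 0*S = -9 + 0 = -9)
v(w, P) = -3*(-9 + w)*(P + w) (v(w, P) = -3*(w - 9)*(P + w) = -3*(-9 + w)*(P + w))
l(q) = q²
l(v(-4, 10))/859 = (-3*(-4)² + 27*10 + 27*(-4) - 3*10*(-4))²/859 = (-3*16 + 270 - 108 + 120)²*(1/859) = (-48 + 270 - 108 + 120)²*(1/859) = 234²*(1/859) = 54756*(1/859) = 54756/859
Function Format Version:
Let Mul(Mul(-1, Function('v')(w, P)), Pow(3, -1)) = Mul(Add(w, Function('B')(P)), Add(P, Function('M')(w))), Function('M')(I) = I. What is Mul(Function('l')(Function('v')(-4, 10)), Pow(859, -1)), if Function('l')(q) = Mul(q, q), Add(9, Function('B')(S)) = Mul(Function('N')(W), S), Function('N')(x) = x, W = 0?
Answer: Rational(54756, 859) ≈ 63.744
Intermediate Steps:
Function('B')(S) = -9 (Function('B')(S) = Add(-9, Mul(0, S)) = Add(-9, 0) = -9)
Function('v')(w, P) = Mul(-3, Add(-9, w), Add(P, w)) (Function('v')(w, P) = Mul(-3, Mul(Add(w, -9), Add(P, w))) = Mul(-3, Mul(Add(-9, w), Add(P, w))) = Mul(-3, Add(-9, w), Add(P, w)))
Function('l')(q) = Pow(q, 2)
Mul(Function('l')(Function('v')(-4, 10)), Pow(859, -1)) = Mul(Pow(Add(Mul(-3, Pow(-4, 2)), Mul(27, 10), Mul(27, -4), Mul(-3, 10, -4)), 2), Pow(859, -1)) = Mul(Pow(Add(Mul(-3, 16), 270, -108, 120), 2), Rational(1, 859)) = Mul(Pow(Add(-48, 270, -108, 120), 2), Rational(1, 859)) = Mul(Pow(234, 2), Rational(1, 859)) = Mul(54756, Rational(1, 859)) = Rational(54756, 859)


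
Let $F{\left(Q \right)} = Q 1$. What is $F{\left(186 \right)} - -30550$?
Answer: $30736$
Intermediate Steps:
$F{\left(Q \right)} = Q$
$F{\left(186 \right)} - -30550 = 186 - -30550 = 186 + 30550 = 30736$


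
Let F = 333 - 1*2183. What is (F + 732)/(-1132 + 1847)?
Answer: -86/55 ≈ -1.5636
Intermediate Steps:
F = -1850 (F = 333 - 2183 = -1850)
(F + 732)/(-1132 + 1847) = (-1850 + 732)/(-1132 + 1847) = -1118/715 = -1118*1/715 = -86/55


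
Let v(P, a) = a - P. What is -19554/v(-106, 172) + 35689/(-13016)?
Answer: -132218203/1809224 ≈ -73.080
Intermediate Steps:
-19554/v(-106, 172) + 35689/(-13016) = -19554/(172 - 1*(-106)) + 35689/(-13016) = -19554/(172 + 106) + 35689*(-1/13016) = -19554/278 - 35689/13016 = -19554*1/278 - 35689/13016 = -9777/139 - 35689/13016 = -132218203/1809224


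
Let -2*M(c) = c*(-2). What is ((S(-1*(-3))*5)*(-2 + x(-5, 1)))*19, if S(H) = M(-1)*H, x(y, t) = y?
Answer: 1995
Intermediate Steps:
M(c) = c (M(c) = -c*(-2)/2 = -(-1)*c = c)
S(H) = -H
((S(-1*(-3))*5)*(-2 + x(-5, 1)))*19 = ((-(-1)*(-3)*5)*(-2 - 5))*19 = ((-1*3*5)*(-7))*19 = (-3*5*(-7))*19 = -15*(-7)*19 = 105*19 = 1995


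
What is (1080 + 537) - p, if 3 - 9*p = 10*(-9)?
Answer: 4820/3 ≈ 1606.7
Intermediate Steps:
p = 31/3 (p = ⅓ - 10*(-9)/9 = ⅓ - ⅑*(-90) = ⅓ + 10 = 31/3 ≈ 10.333)
(1080 + 537) - p = (1080 + 537) - 1*31/3 = 1617 - 31/3 = 4820/3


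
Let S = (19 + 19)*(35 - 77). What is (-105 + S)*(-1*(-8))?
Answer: -13608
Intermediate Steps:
S = -1596 (S = 38*(-42) = -1596)
(-105 + S)*(-1*(-8)) = (-105 - 1596)*(-1*(-8)) = -1701*8 = -13608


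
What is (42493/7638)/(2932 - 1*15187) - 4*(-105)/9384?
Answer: 810724906/18299521395 ≈ 0.044303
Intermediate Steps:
(42493/7638)/(2932 - 1*15187) - 4*(-105)/9384 = (42493*(1/7638))/(2932 - 15187) + 420*(1/9384) = (42493/7638)/(-12255) + 35/782 = (42493/7638)*(-1/12255) + 35/782 = -42493/93603690 + 35/782 = 810724906/18299521395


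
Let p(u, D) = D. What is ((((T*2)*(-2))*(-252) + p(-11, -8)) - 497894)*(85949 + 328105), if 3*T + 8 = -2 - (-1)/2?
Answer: -207479975076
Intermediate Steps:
T = -19/6 (T = -8/3 + (-2 - (-1)/2)/3 = -8/3 + (-2 - 1*(-½))/3 = -8/3 + (-2 + ½)/3 = -8/3 + (⅓)*(-3/2) = -8/3 - ½ = -19/6 ≈ -3.1667)
((((T*2)*(-2))*(-252) + p(-11, -8)) - 497894)*(85949 + 328105) = (((-19/6*2*(-2))*(-252) - 8) - 497894)*(85949 + 328105) = ((-19/3*(-2)*(-252) - 8) - 497894)*414054 = (((38/3)*(-252) - 8) - 497894)*414054 = ((-3192 - 8) - 497894)*414054 = (-3200 - 497894)*414054 = -501094*414054 = -207479975076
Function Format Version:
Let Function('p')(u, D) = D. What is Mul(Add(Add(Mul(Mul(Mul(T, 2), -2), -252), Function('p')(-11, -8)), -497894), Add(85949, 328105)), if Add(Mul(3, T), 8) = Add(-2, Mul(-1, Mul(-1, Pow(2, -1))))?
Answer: -207479975076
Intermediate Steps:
T = Rational(-19, 6) (T = Add(Rational(-8, 3), Mul(Rational(1, 3), Add(-2, Mul(-1, Mul(-1, Pow(2, -1)))))) = Add(Rational(-8, 3), Mul(Rational(1, 3), Add(-2, Mul(-1, Mul(-1, Rational(1, 2)))))) = Add(Rational(-8, 3), Mul(Rational(1, 3), Add(-2, Mul(-1, Rational(-1, 2))))) = Add(Rational(-8, 3), Mul(Rational(1, 3), Add(-2, Rational(1, 2)))) = Add(Rational(-8, 3), Mul(Rational(1, 3), Rational(-3, 2))) = Add(Rational(-8, 3), Rational(-1, 2)) = Rational(-19, 6) ≈ -3.1667)
Mul(Add(Add(Mul(Mul(Mul(T, 2), -2), -252), Function('p')(-11, -8)), -497894), Add(85949, 328105)) = Mul(Add(Add(Mul(Mul(Mul(Rational(-19, 6), 2), -2), -252), -8), -497894), Add(85949, 328105)) = Mul(Add(Add(Mul(Mul(Rational(-19, 3), -2), -252), -8), -497894), 414054) = Mul(Add(Add(Mul(Rational(38, 3), -252), -8), -497894), 414054) = Mul(Add(Add(-3192, -8), -497894), 414054) = Mul(Add(-3200, -497894), 414054) = Mul(-501094, 414054) = -207479975076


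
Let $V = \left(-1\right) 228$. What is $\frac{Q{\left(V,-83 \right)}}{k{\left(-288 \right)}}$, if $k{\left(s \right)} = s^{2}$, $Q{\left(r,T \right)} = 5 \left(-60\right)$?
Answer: $- \frac{25}{6912} \approx -0.0036169$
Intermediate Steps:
$V = -228$
$Q{\left(r,T \right)} = -300$
$\frac{Q{\left(V,-83 \right)}}{k{\left(-288 \right)}} = - \frac{300}{\left(-288\right)^{2}} = - \frac{300}{82944} = \left(-300\right) \frac{1}{82944} = - \frac{25}{6912}$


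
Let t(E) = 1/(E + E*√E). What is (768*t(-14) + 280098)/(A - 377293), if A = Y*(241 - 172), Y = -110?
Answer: 6*(-326781*√14 + 326717*I)/(2694181*(√14 - I)) ≈ -0.72774 - 3.5553e-5*I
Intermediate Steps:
t(E) = 1/(E + E^(3/2))
A = -7590 (A = -110*(241 - 172) = -110*69 = -7590)
(768*t(-14) + 280098)/(A - 377293) = (768/(-14 + (-14)^(3/2)) + 280098)/(-7590 - 377293) = (768/(-14 - 14*I*√14) + 280098)/(-384883) = (280098 + 768/(-14 - 14*I*√14))*(-1/384883) = -14742/20257 - 768/(384883*(-14 - 14*I*√14))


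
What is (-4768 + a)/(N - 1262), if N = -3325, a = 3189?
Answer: 1579/4587 ≈ 0.34423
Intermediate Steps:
(-4768 + a)/(N - 1262) = (-4768 + 3189)/(-3325 - 1262) = -1579/(-4587) = -1579*(-1/4587) = 1579/4587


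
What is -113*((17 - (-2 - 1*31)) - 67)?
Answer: 1921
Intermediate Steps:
-113*((17 - (-2 - 1*31)) - 67) = -113*((17 - (-2 - 31)) - 67) = -113*((17 - 1*(-33)) - 67) = -113*((17 + 33) - 67) = -113*(50 - 67) = -113*(-17) = 1921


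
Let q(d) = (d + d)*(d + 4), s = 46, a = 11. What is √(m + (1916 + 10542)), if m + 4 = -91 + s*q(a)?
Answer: √27543 ≈ 165.96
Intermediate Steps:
q(d) = 2*d*(4 + d) (q(d) = (2*d)*(4 + d) = 2*d*(4 + d))
m = 15085 (m = -4 + (-91 + 46*(2*11*(4 + 11))) = -4 + (-91 + 46*(2*11*15)) = -4 + (-91 + 46*330) = -4 + (-91 + 15180) = -4 + 15089 = 15085)
√(m + (1916 + 10542)) = √(15085 + (1916 + 10542)) = √(15085 + 12458) = √27543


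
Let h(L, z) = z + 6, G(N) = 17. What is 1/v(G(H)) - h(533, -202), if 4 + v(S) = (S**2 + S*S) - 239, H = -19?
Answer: 65661/335 ≈ 196.00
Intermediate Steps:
v(S) = -243 + 2*S**2 (v(S) = -4 + ((S**2 + S*S) - 239) = -4 + ((S**2 + S**2) - 239) = -4 + (2*S**2 - 239) = -4 + (-239 + 2*S**2) = -243 + 2*S**2)
h(L, z) = 6 + z
1/v(G(H)) - h(533, -202) = 1/(-243 + 2*17**2) - (6 - 202) = 1/(-243 + 2*289) - 1*(-196) = 1/(-243 + 578) + 196 = 1/335 + 196 = 65661/335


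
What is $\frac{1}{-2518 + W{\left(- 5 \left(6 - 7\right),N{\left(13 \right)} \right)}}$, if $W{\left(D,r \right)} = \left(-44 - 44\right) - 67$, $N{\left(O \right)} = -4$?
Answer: $- \frac{1}{2673} \approx -0.00037411$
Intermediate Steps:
$W{\left(D,r \right)} = -155$ ($W{\left(D,r \right)} = -88 - 67 = -155$)
$\frac{1}{-2518 + W{\left(- 5 \left(6 - 7\right),N{\left(13 \right)} \right)}} = \frac{1}{-2518 - 155} = \frac{1}{-2673} = - \frac{1}{2673}$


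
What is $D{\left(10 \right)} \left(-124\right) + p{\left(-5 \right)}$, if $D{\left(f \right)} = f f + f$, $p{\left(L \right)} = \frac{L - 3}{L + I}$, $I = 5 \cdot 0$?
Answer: $- \frac{68192}{5} \approx -13638.0$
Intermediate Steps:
$I = 0$
$p{\left(L \right)} = \frac{-3 + L}{L}$ ($p{\left(L \right)} = \frac{L - 3}{L + 0} = \frac{-3 + L}{L}$)
$D{\left(f \right)} = f + f^{2}$ ($D{\left(f \right)} = f^{2} + f = f + f^{2}$)
$D{\left(10 \right)} \left(-124\right) + p{\left(-5 \right)} = 10 \left(1 + 10\right) \left(-124\right) + \frac{-3 - 5}{-5} = 10 \cdot 11 \left(-124\right) - - \frac{8}{5} = 110 \left(-124\right) + \frac{8}{5} = -13640 + \frac{8}{5} = - \frac{68192}{5}$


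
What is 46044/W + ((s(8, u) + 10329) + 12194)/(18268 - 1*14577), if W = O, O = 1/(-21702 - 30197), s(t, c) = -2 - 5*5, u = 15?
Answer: -8820152196700/3691 ≈ -2.3896e+9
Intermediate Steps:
s(t, c) = -27 (s(t, c) = -2 - 25 = -27)
O = -1/51899 (O = 1/(-51899) = -1/51899 ≈ -1.9268e-5)
W = -1/51899 ≈ -1.9268e-5
46044/W + ((s(8, u) + 10329) + 12194)/(18268 - 1*14577) = 46044/(-1/51899) + ((-27 + 10329) + 12194)/(18268 - 1*14577) = 46044*(-51899) + (10302 + 12194)/(18268 - 14577) = -2389637556 + 22496/3691 = -8820152196700/3691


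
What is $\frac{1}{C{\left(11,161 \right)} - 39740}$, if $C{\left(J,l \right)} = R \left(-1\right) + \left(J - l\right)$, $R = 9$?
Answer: $- \frac{1}{39899} \approx -2.5063 \cdot 10^{-5}$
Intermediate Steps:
$C{\left(J,l \right)} = -9 + J - l$ ($C{\left(J,l \right)} = 9 \left(-1\right) + \left(J - l\right) = -9 + \left(J - l\right) = -9 + J - l$)
$\frac{1}{C{\left(11,161 \right)} - 39740} = \frac{1}{\left(-9 + 11 - 161\right) - 39740} = \frac{1}{-159 - 39740} = \frac{1}{-39899} = - \frac{1}{39899}$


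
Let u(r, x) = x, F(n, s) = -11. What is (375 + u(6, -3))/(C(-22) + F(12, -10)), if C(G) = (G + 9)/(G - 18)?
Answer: -14880/427 ≈ -34.848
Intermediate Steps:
C(G) = (9 + G)/(-18 + G)
(375 + u(6, -3))/(C(-22) + F(12, -10)) = (375 - 3)/((9 - 22)/(-18 - 22) - 11) = 372/(-13/(-40) - 11) = 372/(-1/40*(-13) - 11) = 372/(13/40 - 11) = 372/(-427/40) = 372*(-40/427) = -14880/427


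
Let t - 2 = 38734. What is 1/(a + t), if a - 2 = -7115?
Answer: 1/31623 ≈ 3.1623e-5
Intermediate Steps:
t = 38736 (t = 2 + 38734 = 38736)
a = -7113 (a = 2 - 7115 = -7113)
1/(a + t) = 1/(-7113 + 38736) = 1/31623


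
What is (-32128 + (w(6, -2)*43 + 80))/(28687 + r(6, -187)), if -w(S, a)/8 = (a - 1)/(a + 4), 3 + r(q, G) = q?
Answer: -15766/14345 ≈ -1.0991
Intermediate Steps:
r(q, G) = -3 + q
w(S, a) = -8*(-1 + a)/(4 + a) (w(S, a) = -8*(a - 1)/(a + 4) = -8*(-1 + a)/(4 + a))
(-32128 + (w(6, -2)*43 + 80))/(28687 + r(6, -187)) = (-32128 + ((8*(1 - 1*(-2))/(4 - 2))*43 + 80))/(28687 + (-3 + 6)) = (-32128 + ((8*(1 + 2)/2)*43 + 80))/(28687 + 3) = (-32128 + ((8*(1/2)*3)*43 + 80))/28690 = (-32128 + (12*43 + 80))*(1/28690) = (-32128 + (516 + 80))*(1/28690) = (-32128 + 596)*(1/28690) = -31532*1/28690 = -15766/14345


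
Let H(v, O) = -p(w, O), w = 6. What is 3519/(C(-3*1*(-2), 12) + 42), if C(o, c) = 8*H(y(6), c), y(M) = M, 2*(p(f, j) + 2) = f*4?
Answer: -3519/38 ≈ -92.605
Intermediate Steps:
p(f, j) = -2 + 2*f (p(f, j) = -2 + (f*4)/2 = -2 + (4*f)/2 = -2 + 2*f)
H(v, O) = -10 (H(v, O) = -(-2 + 2*6) = -(-2 + 12) = -1*10 = -10)
C(o, c) = -80 (C(o, c) = 8*(-10) = -80)
3519/(C(-3*1*(-2), 12) + 42) = 3519/(-80 + 42) = 3519/(-38) = -1/38*3519 = -3519/38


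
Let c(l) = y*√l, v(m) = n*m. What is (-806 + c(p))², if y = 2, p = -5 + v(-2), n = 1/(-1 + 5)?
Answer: (806 - I*√22)² ≈ 6.4961e+5 - 7561.0*I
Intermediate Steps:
n = ¼ (n = 1/4 = ¼ ≈ 0.25000)
v(m) = m/4
p = -11/2 (p = -5 + (¼)*(-2) = -5 - ½ = -11/2 ≈ -5.5000)
c(l) = 2*√l
(-806 + c(p))² = (-806 + 2*√(-11/2))² = (-806 + 2*(I*√22/2))² = (-806 + I*√22)²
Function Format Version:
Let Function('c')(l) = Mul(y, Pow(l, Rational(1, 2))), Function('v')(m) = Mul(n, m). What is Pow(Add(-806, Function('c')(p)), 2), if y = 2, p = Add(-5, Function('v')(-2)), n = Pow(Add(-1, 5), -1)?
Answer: Pow(Add(806, Mul(-1, I, Pow(22, Rational(1, 2)))), 2) ≈ Add(6.4961e+5, Mul(-7561., I))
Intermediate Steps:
n = Rational(1, 4) (n = Pow(4, -1) = Rational(1, 4) ≈ 0.25000)
Function('v')(m) = Mul(Rational(1, 4), m)
p = Rational(-11, 2) (p = Add(-5, Mul(Rational(1, 4), -2)) = Add(-5, Rational(-1, 2)) = Rational(-11, 2) ≈ -5.5000)
Function('c')(l) = Mul(2, Pow(l, Rational(1, 2)))
Pow(Add(-806, Function('c')(p)), 2) = Pow(Add(-806, Mul(2, Pow(Rational(-11, 2), Rational(1, 2)))), 2) = Pow(Add(-806, Mul(2, Mul(Rational(1, 2), I, Pow(22, Rational(1, 2))))), 2) = Pow(Add(-806, Mul(I, Pow(22, Rational(1, 2)))), 2)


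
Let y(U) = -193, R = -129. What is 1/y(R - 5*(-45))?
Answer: -1/193 ≈ -0.0051813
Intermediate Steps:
1/y(R - 5*(-45)) = 1/(-193) = -1/193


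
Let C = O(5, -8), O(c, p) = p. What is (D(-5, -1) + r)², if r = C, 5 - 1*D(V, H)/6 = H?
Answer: 784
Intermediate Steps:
D(V, H) = 30 - 6*H
C = -8
r = -8
(D(-5, -1) + r)² = ((30 - 6*(-1)) - 8)² = ((30 + 6) - 8)² = (36 - 8)² = 28² = 784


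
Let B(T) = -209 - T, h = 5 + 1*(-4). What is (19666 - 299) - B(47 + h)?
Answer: 19624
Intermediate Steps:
h = 1 (h = 5 - 4 = 1)
(19666 - 299) - B(47 + h) = (19666 - 299) - (-209 - (47 + 1)) = 19367 - (-209 - 1*48) = 19367 - (-209 - 48) = 19367 - 1*(-257) = 19367 + 257 = 19624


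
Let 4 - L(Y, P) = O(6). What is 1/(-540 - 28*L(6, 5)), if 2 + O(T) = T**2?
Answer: 1/300 ≈ 0.0033333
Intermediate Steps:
O(T) = -2 + T**2
L(Y, P) = -30 (L(Y, P) = 4 - (-2 + 6**2) = 4 - (-2 + 36) = 4 - 1*34 = 4 - 34 = -30)
1/(-540 - 28*L(6, 5)) = 1/(-540 - 28*(-30)) = 1/(-540 + 840) = 1/300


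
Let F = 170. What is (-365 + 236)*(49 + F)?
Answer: -28251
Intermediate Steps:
(-365 + 236)*(49 + F) = (-365 + 236)*(49 + 170) = -129*219 = -28251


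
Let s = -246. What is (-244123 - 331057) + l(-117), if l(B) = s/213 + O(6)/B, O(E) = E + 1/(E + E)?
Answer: -57336363431/99684 ≈ -5.7518e+5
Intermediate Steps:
O(E) = E + 1/(2*E)
l(B) = -82/71 + 73/(12*B) (l(B) = -246/213 + (6 + (½)/6)/B = -246*1/213 + (6 + (½)*(⅙))/B = -82/71 + (6 + 1/12)/B = -82/71 + 73/(12*B))
(-244123 - 331057) + l(-117) = (-244123 - 331057) + (1/852)*(5183 - 984*(-117))/(-117) = -575180 + (1/852)*(-1/117)*(5183 + 115128) = -575180 + (1/852)*(-1/117)*120311 = -575180 - 120311/99684 = -57336363431/99684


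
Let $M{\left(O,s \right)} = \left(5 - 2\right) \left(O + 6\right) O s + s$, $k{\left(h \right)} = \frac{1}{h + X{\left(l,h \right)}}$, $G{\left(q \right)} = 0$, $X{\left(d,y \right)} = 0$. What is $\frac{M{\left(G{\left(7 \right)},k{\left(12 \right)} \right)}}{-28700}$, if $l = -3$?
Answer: $- \frac{1}{344400} \approx -2.9036 \cdot 10^{-6}$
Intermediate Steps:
$k{\left(h \right)} = \frac{1}{h}$ ($k{\left(h \right)} = \frac{1}{h + 0} = \frac{1}{h}$)
$M{\left(O,s \right)} = s + O s \left(18 + 3 O\right)$ ($M{\left(O,s \right)} = 3 \left(6 + O\right) O s + s = \left(18 + 3 O\right) O s + s = O \left(18 + 3 O\right) s + s = O s \left(18 + 3 O\right) + s = s + O s \left(18 + 3 O\right)$)
$\frac{M{\left(G{\left(7 \right)},k{\left(12 \right)} \right)}}{-28700} = \frac{\frac{1}{12} \left(1 + 3 \cdot 0^{2} + 18 \cdot 0\right)}{-28700} = \frac{1 + 3 \cdot 0 + 0}{12} \left(- \frac{1}{28700}\right) = \frac{1 + 0 + 0}{12} \left(- \frac{1}{28700}\right) = \frac{1}{12} \cdot 1 \left(- \frac{1}{28700}\right) = \frac{1}{12} \left(- \frac{1}{28700}\right) = - \frac{1}{344400}$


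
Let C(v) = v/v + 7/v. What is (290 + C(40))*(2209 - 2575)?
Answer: -2131401/20 ≈ -1.0657e+5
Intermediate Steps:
C(v) = 1 + 7/v
(290 + C(40))*(2209 - 2575) = (290 + (7 + 40)/40)*(2209 - 2575) = (290 + (1/40)*47)*(-366) = (290 + 47/40)*(-366) = (11647/40)*(-366) = -2131401/20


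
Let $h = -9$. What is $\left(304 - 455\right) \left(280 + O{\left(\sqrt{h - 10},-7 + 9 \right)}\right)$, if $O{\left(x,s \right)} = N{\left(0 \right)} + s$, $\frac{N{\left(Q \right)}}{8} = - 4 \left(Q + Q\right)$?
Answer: $-42582$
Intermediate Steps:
$N{\left(Q \right)} = - 64 Q$ ($N{\left(Q \right)} = 8 \left(- 4 \left(Q + Q\right)\right) = 8 \left(- 4 \cdot 2 Q\right) = 8 \left(- 8 Q\right) = - 64 Q$)
$O{\left(x,s \right)} = s$ ($O{\left(x,s \right)} = \left(-64\right) 0 + s = 0 + s = s$)
$\left(304 - 455\right) \left(280 + O{\left(\sqrt{h - 10},-7 + 9 \right)}\right) = \left(304 - 455\right) \left(280 + \left(-7 + 9\right)\right) = - 151 \left(280 + 2\right) = \left(-151\right) 282 = -42582$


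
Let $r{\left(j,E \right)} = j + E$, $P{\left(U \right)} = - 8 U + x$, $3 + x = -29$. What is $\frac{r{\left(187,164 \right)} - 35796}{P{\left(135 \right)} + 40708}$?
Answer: $- \frac{35445}{39596} \approx -0.89517$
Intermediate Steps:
$x = -32$ ($x = -3 - 29 = -32$)
$P{\left(U \right)} = -32 - 8 U$ ($P{\left(U \right)} = - 8 U - 32 = -32 - 8 U$)
$r{\left(j,E \right)} = E + j$
$\frac{r{\left(187,164 \right)} - 35796}{P{\left(135 \right)} + 40708} = \frac{\left(164 + 187\right) - 35796}{\left(-32 - 1080\right) + 40708} = \frac{351 - 35796}{\left(-32 - 1080\right) + 40708} = - \frac{35445}{-1112 + 40708} = - \frac{35445}{39596}$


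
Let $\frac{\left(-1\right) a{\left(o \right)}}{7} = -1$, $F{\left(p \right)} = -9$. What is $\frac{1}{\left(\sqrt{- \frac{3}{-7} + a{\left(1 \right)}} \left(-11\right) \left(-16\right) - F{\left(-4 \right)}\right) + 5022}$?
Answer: $\frac{2709}{13505075} - \frac{352 \sqrt{91}}{175565975} \approx 0.00018147$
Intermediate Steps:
$a{\left(o \right)} = 7$ ($a{\left(o \right)} = \left(-7\right) \left(-1\right) = 7$)
$\frac{1}{\left(\sqrt{- \frac{3}{-7} + a{\left(1 \right)}} \left(-11\right) \left(-16\right) - F{\left(-4 \right)}\right) + 5022} = \frac{1}{\left(\sqrt{- \frac{3}{-7} + 7} \left(-11\right) \left(-16\right) - -9\right) + 5022} = \frac{1}{\left(\sqrt{\left(-3\right) \left(- \frac{1}{7}\right) + 7} \left(-11\right) \left(-16\right) + 9\right) + 5022} = \frac{1}{\left(\sqrt{\frac{3}{7} + 7} \left(-11\right) \left(-16\right) + 9\right) + 5022} = \frac{1}{\left(\sqrt{\frac{52}{7}} \left(-11\right) \left(-16\right) + 9\right) + 5022} = \frac{1}{\left(\frac{2 \sqrt{91}}{7} \left(-11\right) \left(-16\right) + 9\right) + 5022} = \frac{1}{\left(- \frac{22 \sqrt{91}}{7} \left(-16\right) + 9\right) + 5022} = \frac{1}{\left(\frac{352 \sqrt{91}}{7} + 9\right) + 5022} = \frac{1}{\left(9 + \frac{352 \sqrt{91}}{7}\right) + 5022} = \frac{1}{5031 + \frac{352 \sqrt{91}}{7}}$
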